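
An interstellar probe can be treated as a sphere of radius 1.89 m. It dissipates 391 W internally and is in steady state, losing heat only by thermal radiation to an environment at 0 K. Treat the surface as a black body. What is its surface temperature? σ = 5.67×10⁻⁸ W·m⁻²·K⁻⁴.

T ≈ 111 K

Steady state: internal power = radiated power, P = εσA T⁴.
Radiating area A = 4πr² = 44.89 m².
T⁴ = P/(εσA) = 391/(1.0·5.67×10⁻⁸·44.89) = 1.536×10⁸ K⁴.
T = (1.536×10⁸)^(1/4).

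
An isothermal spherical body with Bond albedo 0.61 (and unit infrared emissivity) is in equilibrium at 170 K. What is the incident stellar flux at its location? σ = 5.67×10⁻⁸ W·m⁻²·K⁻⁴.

S ≈ 486 W/m²

(1−a)S·πr² = σ·4πr²·T⁴ ⇒ S = 4σT⁴/(1−a).
S = 4·5.67×10⁻⁸·8.352×10⁸/0.390.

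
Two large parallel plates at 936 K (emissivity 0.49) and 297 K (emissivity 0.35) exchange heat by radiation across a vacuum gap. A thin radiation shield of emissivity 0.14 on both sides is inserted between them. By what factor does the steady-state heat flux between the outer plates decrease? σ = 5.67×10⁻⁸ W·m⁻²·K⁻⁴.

factor ≈ 4.41

Without shield: q₀ = σΔ(T⁴)/(1/ε₁+1/ε₂−1) with denominator 3.898.
With shield the two gaps are in series; the resistances add: (1/ε₁+1/ε_s−1)+(1/ε_s+1/ε₂−1) = 8.184+9.000 = 17.18.
Heat-flux ratio q₀/q = 17.18/3.898.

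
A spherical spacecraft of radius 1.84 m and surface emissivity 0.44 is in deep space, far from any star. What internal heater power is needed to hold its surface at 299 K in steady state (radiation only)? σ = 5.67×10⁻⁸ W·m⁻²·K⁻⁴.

P = εσ·4πr²·T⁴.
4πr² = 42.54 m²; T⁴ = 7.993×10⁹ K⁴.
P = 0.44·5.67×10⁻⁸·42.54·7.993×10⁹.

P ≈ 8480 W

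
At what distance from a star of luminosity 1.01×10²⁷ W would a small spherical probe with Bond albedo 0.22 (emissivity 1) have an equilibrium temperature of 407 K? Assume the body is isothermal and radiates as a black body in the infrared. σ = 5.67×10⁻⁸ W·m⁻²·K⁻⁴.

For an isothermal black-emitting sphere, (1−a)S·πr² = σ·4πr²·T⁴ ⇒ S = 4σT⁴/(1−a).
S = 4·5.67×10⁻⁸·(407)⁴/0.780 = 7979 W/m².
Flux falls as S = L/(4πd²), so d = √(L/(4πS)) = √(1.01×10²⁷/(4π·7979)).

d ≈ 1.00×10¹¹ m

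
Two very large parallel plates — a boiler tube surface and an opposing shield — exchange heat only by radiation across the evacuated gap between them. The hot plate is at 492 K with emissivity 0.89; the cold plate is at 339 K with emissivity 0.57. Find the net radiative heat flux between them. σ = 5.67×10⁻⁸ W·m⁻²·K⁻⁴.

For two infinite grey parallel plates, q = σ(T₁⁴ − T₂⁴)/(1/ε₁ + 1/ε₂ − 1).
T₁⁴ − T₂⁴ = 5.859×10¹⁰ − 1.321×10¹⁰ = 4.539×10¹⁰ K⁴.
1/ε₁ + 1/ε₂ − 1 = 1.124 + 1.754 − 1 = 1.878.
q = 5.67×10⁻⁸ × 4.539×10¹⁰ / 1.878.

q ≈ 1370 W/m²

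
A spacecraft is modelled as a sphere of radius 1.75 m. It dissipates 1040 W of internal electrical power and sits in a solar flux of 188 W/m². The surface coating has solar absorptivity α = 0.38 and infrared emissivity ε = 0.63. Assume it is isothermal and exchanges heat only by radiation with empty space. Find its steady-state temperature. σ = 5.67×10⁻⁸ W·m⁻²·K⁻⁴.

T ≈ 188 K

At steady state, absorbed solar power + internal power = radiated power.
Absorbed: α·S·A_cross = 0.38·188·9.621 = 687.3 W (cross-section πr²).
Total input = 687.3 + 1040 = 1727 W.
Radiated: εσ·A_surf·T⁴ with A_surf = 4πr² = 38.48 m².
T⁴ = 1727/(0.63·5.67×10⁻⁸·38.48) = 1.257×10⁹ K⁴.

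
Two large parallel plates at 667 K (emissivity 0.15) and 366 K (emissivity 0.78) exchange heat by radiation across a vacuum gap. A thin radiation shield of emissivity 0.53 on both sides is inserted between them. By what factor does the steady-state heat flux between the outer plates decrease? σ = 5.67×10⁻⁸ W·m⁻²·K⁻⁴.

Without shield: q₀ = σΔ(T⁴)/(1/ε₁+1/ε₂−1) with denominator 6.949.
With shield the two gaps are in series; the resistances add: (1/ε₁+1/ε_s−1)+(1/ε_s+1/ε₂−1) = 7.553+2.169 = 9.722.
Heat-flux ratio q₀/q = 9.722/6.949.

factor ≈ 1.40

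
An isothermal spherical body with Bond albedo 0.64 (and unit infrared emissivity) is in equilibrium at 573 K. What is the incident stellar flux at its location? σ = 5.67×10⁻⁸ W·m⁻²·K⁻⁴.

(1−a)S·πr² = σ·4πr²·T⁴ ⇒ S = 4σT⁴/(1−a).
S = 4·5.67×10⁻⁸·1.078×10¹¹/0.360.

S ≈ 67900 W/m²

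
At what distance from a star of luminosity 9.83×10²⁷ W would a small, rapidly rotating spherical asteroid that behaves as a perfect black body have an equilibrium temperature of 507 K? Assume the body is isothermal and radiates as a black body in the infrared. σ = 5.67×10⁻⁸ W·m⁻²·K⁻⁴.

d ≈ 2.28×10¹¹ m

For an isothermal black-emitting sphere, (1−a)S·πr² = σ·4πr²·T⁴ ⇒ S = 4σT⁴/(1−a).
S = 4·5.67×10⁻⁸·(507)⁴/1.00 = 14990 W/m².
Flux falls as S = L/(4πd²), so d = √(L/(4πS)) = √(9.83×10²⁷/(4π·14990)).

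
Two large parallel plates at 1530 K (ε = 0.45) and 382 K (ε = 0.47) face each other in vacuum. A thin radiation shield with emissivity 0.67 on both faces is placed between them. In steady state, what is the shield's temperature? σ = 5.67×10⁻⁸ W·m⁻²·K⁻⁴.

In steady state the net flux on the hot side equals that on the cold side.
σ(T₁⁴−T_s⁴)/D₁ = σ(T_s⁴−T₂⁴)/D₂, with D₁ = 1/ε₁+1/ε_s−1 = 2.715, D₂ = 1/ε_s+1/ε₂−1 = 2.620.
Solve for T_s⁴: T_s⁴ = (D₂·T₁⁴ + D₁·T₂⁴)/(D₁+D₂) = 2.702×10¹² K⁴.

T_s ≈ 1280 K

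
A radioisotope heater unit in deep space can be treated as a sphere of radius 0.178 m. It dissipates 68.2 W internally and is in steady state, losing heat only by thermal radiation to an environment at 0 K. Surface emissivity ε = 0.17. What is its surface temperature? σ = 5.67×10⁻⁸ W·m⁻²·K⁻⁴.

Steady state: internal power = radiated power, P = εσA T⁴.
Radiating area A = 4πr² = 0.3982 m².
T⁴ = P/(εσA) = 68.2/(0.17·5.67×10⁻⁸·0.3982) = 1.777×10¹⁰ K⁴.
T = (1.777×10¹⁰)^(1/4).

T ≈ 365 K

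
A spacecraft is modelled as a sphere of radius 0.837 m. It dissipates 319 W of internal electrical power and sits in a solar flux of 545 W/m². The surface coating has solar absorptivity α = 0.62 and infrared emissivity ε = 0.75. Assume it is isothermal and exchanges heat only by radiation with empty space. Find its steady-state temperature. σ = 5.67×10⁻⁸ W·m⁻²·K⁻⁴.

At steady state, absorbed solar power + internal power = radiated power.
Absorbed: α·S·A_cross = 0.62·545·2.201 = 743.7 W (cross-section πr²).
Total input = 743.7 + 319 = 1063 W.
Radiated: εσ·A_surf·T⁴ with A_surf = 4πr² = 8.804 m².
T⁴ = 1063/(0.75·5.67×10⁻⁸·8.804) = 2.839×10⁹ K⁴.

T ≈ 231 K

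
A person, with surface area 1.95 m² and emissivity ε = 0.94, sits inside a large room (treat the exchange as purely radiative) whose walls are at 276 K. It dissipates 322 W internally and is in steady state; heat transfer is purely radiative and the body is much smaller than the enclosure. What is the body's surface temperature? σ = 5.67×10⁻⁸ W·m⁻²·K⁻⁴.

For a small grey body in a large enclosure, net radiated power = εσA(T⁴ − T_w⁴).
Steady state: P = εσA(T⁴ − T_w⁴) with A = 1.95 m².
T⁴ = P/(εσA) + T_w⁴ = 322/(0.94·5.67×10⁻⁸·1.950) + (276)⁴
    = 3.098×10⁹ + 5.803×10⁹ = 8.901×10⁹ K⁴.

T ≈ 307 K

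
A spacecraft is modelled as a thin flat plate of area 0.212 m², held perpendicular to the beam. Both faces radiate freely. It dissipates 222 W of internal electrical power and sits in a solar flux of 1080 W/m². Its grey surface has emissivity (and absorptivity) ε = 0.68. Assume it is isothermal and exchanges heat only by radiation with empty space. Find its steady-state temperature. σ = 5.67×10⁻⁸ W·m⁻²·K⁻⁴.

At steady state, absorbed solar power + internal power = radiated power.
Absorbed: α·S·A_cross = 0.68·1080·0.2120 = 155.7 W (cross-section A).
Total input = 155.7 + 222 = 377.7 W.
Radiated: εσ·A_surf·T⁴ with A_surf = 2A = 0.4240 m².
T⁴ = 377.7/(0.68·5.67×10⁻⁸·0.4240) = 2.310×10¹⁰ K⁴.

T ≈ 390 K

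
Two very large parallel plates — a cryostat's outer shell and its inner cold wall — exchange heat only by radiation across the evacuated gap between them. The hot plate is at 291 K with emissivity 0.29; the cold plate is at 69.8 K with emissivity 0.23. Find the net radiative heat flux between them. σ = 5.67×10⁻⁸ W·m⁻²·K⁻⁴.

For two infinite grey parallel plates, q = σ(T₁⁴ − T₂⁴)/(1/ε₁ + 1/ε₂ − 1).
T₁⁴ − T₂⁴ = 7.171×10⁹ − 2.374×10⁷ = 7.147×10⁹ K⁴.
1/ε₁ + 1/ε₂ − 1 = 3.448 + 4.348 − 1 = 6.796.
q = 5.67×10⁻⁸ × 7.147×10⁹ / 6.796.

q ≈ 59.6 W/m²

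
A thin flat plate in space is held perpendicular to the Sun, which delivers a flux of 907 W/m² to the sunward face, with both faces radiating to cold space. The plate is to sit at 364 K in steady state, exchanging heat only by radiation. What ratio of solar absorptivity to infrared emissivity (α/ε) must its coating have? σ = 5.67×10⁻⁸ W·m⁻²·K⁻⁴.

Balance: αS·A = εσ·2A·T⁴ ⇒ α/ε = 2σT⁴/S.
α/ε = 2·5.67×10⁻⁸·(364)⁴/907 = 2·5.67×10⁻⁸·1.756×10¹⁰/907.

α/ε ≈ 2.19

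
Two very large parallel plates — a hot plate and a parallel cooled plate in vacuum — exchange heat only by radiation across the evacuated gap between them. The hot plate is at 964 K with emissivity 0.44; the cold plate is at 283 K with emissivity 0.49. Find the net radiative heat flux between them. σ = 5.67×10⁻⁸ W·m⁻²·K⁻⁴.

For two infinite grey parallel plates, q = σ(T₁⁴ − T₂⁴)/(1/ε₁ + 1/ε₂ − 1).
T₁⁴ − T₂⁴ = 8.636×10¹¹ − 6.414×10⁹ = 8.572×10¹¹ K⁴.
1/ε₁ + 1/ε₂ − 1 = 2.273 + 2.041 − 1 = 3.314.
q = 5.67×10⁻⁸ × 8.572×10¹¹ / 3.314.

q ≈ 14700 W/m²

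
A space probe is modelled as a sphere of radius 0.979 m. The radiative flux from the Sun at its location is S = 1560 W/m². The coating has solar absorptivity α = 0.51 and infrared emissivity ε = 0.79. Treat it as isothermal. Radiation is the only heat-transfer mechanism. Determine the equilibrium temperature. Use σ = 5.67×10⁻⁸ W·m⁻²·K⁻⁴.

T ≈ 258 K

At equilibrium, absorbed power = emitted power.
Absorbing cross-section = πr² = 3.011 m²; emitting surface = 4πr² = 12.04 m² (ratio 4).
αS·A_cross = εσ·A_surf·T⁴  ⇒  T⁴ = αS/(ε·4σ).
T⁴ = 0.510·1560/(0.79·4·5.67×10⁻⁸) = 4.440×10⁹ K⁴.
T = (4.440×10⁹)^(1/4).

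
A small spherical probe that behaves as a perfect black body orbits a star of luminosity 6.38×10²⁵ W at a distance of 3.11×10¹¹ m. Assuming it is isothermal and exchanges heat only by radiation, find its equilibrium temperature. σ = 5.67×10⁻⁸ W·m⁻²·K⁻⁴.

T ≈ 123 K

First find the stellar flux at distance d: S = L/(4πd²) = 6.38×10²⁵/(4π·(3.11×10¹¹)²) = 52.49 W/m².
For an isothermal sphere, absorbed (1−a)S·πr² = emitted σ·4πr²·T⁴, so T⁴ = (1−a)S/(4σ).
T⁴ = 1.00·52.49/(4·5.67×10⁻⁸) = 2.314×10⁸ K⁴.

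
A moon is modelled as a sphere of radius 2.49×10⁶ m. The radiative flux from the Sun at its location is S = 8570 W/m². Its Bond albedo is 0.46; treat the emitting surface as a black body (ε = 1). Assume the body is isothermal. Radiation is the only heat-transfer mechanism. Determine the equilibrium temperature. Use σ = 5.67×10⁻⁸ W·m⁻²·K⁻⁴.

T ≈ 378 K

At equilibrium, absorbed power = emitted power.
Absorbing cross-section = πr² = 1.948×10¹³ m²; emitting surface = 4πr² = 7.791×10¹³ m² (ratio 4).
(1−a)S·A_cross = εσ·A_surf·T⁴  ⇒  T⁴ = (1−a)S/(4σ).
T⁴ = 0.540·8570/(4·5.67×10⁻⁸) = 2.040×10¹⁰ K⁴.
T = (2.040×10¹⁰)^(1/4).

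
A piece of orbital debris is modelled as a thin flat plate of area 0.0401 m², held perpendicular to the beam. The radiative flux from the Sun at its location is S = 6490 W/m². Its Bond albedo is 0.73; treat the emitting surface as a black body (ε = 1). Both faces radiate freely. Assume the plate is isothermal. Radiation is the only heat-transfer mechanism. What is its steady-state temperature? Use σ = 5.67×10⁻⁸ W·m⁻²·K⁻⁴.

T ≈ 353 K

At equilibrium, absorbed power = emitted power.
Absorbing cross-section = A = 0.04010 m²; emitting surface = 2A = 0.08020 m² (ratio 2).
(1−a)S·A_cross = εσ·A_surf·T⁴  ⇒  T⁴ = (1−a)S/(2σ).
T⁴ = 0.270·6490/(2·5.67×10⁻⁸) = 1.545×10¹⁰ K⁴.
T = (1.545×10¹⁰)^(1/4).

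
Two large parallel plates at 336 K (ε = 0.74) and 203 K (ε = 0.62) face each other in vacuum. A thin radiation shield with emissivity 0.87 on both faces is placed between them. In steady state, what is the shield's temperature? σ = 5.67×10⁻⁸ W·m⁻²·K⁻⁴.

T_s ≈ 296 K

In steady state the net flux on the hot side equals that on the cold side.
σ(T₁⁴−T_s⁴)/D₁ = σ(T_s⁴−T₂⁴)/D₂, with D₁ = 1/ε₁+1/ε_s−1 = 1.501, D₂ = 1/ε_s+1/ε₂−1 = 1.762.
Solve for T_s⁴: T_s⁴ = (D₂·T₁⁴ + D₁·T₂⁴)/(D₁+D₂) = 7.665×10⁹ K⁴.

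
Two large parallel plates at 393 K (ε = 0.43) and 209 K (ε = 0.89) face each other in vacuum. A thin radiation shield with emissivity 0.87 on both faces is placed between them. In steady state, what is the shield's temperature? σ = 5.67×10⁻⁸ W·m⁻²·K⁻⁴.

T_s ≈ 311 K

In steady state the net flux on the hot side equals that on the cold side.
σ(T₁⁴−T_s⁴)/D₁ = σ(T_s⁴−T₂⁴)/D₂, with D₁ = 1/ε₁+1/ε_s−1 = 2.475, D₂ = 1/ε_s+1/ε₂−1 = 1.273.
Solve for T_s⁴: T_s⁴ = (D₂·T₁⁴ + D₁·T₂⁴)/(D₁+D₂) = 9.362×10⁹ K⁴.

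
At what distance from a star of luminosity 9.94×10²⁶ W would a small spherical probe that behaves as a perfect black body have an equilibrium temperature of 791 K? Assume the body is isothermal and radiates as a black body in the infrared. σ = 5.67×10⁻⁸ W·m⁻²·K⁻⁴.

For an isothermal black-emitting sphere, (1−a)S·πr² = σ·4πr²·T⁴ ⇒ S = 4σT⁴/(1−a).
S = 4·5.67×10⁻⁸·(791)⁴/1.00 = 88790 W/m².
Flux falls as S = L/(4πd²), so d = √(L/(4πS)) = √(9.94×10²⁶/(4π·88790)).

d ≈ 2.98×10¹⁰ m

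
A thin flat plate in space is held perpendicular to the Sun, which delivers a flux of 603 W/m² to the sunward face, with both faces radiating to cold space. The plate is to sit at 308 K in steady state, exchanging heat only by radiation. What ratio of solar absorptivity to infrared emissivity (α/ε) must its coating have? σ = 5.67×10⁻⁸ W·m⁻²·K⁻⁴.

α/ε ≈ 1.69

Balance: αS·A = εσ·2A·T⁴ ⇒ α/ε = 2σT⁴/S.
α/ε = 2·5.67×10⁻⁸·(308)⁴/603 = 2·5.67×10⁻⁸·8.999×10⁹/603.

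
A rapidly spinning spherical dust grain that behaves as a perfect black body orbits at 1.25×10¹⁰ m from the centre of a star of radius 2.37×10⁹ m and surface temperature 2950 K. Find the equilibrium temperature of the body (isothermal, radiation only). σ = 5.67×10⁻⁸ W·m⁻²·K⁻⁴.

T ≈ 908 K

The star's surface emits σT_*⁴; at distance d the flux is S = σT_*⁴(R_*/d)².
S = 5.67×10⁻⁸·(2950)⁴·(2.37×10⁹/1.25×10¹⁰)² = 1.544×10⁵ W/m².
For an isothermal sphere T⁴ = (1−a)S/(4σ) = 6.806×10¹¹ K⁴.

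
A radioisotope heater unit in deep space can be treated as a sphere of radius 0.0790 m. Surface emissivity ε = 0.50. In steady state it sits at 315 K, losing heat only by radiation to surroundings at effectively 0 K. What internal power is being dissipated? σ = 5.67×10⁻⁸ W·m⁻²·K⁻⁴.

Steady state: P = εσA T⁴.
A = 4πr² = 0.07843 m²; T⁴ = (315)⁴ = 9.846×10⁹ K⁴.
P = 0.50 × 5.67×10⁻⁸ × 0.07843 × 9.846×10⁹.

P ≈ 21.9 W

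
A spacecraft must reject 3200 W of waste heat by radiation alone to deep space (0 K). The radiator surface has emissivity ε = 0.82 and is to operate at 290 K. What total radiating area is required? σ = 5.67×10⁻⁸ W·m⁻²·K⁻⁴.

A ≈ 9.73 m²

P = εσA T⁴ ⇒ A = P/(εσT⁴).
T⁴ = 7.073×10⁹ K⁴.
A = 3200/(0.82 × 5.67×10⁻⁸ × 7.073×10⁹).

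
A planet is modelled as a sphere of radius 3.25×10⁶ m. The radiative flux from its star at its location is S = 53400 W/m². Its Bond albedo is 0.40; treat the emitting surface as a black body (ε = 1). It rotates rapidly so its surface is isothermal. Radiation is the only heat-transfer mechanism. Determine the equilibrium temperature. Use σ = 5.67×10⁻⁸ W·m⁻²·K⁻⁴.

At equilibrium, absorbed power = emitted power.
Absorbing cross-section = πr² = 3.318×10¹³ m²; emitting surface = 4πr² = 1.327×10¹⁴ m² (ratio 4).
(1−a)S·A_cross = εσ·A_surf·T⁴  ⇒  T⁴ = (1−a)S/(4σ).
T⁴ = 0.600·53400/(4·5.67×10⁻⁸) = 1.413×10¹¹ K⁴.
T = (1.413×10¹¹)^(1/4).

T ≈ 613 K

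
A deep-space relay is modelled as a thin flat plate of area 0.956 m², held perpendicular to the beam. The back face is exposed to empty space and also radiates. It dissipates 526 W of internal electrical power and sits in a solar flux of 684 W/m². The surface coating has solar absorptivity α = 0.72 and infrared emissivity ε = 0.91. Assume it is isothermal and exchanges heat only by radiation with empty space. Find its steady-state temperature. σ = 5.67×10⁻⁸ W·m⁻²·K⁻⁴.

T ≈ 317 K

At steady state, absorbed solar power + internal power = radiated power.
Absorbed: α·S·A_cross = 0.72·684·0.9560 = 470.8 W (cross-section A).
Total input = 470.8 + 526 = 996.8 W.
Radiated: εσ·A_surf·T⁴ with A_surf = 2A = 1.912 m².
T⁴ = 996.8/(0.91·5.67×10⁻⁸·1.912) = 1.010×10¹⁰ K⁴.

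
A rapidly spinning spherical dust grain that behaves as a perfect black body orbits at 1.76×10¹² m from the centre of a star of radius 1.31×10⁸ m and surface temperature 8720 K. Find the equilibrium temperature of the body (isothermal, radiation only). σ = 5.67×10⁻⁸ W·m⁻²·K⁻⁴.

The star's surface emits σT_*⁴; at distance d the flux is S = σT_*⁴(R_*/d)².
S = 5.67×10⁻⁸·(8720)⁴·(1.31×10⁸/1.76×10¹²)² = 1.816 W/m².
For an isothermal sphere T⁴ = (1−a)S/(4σ) = 8.008×10⁶ K⁴.

T ≈ 53.2 K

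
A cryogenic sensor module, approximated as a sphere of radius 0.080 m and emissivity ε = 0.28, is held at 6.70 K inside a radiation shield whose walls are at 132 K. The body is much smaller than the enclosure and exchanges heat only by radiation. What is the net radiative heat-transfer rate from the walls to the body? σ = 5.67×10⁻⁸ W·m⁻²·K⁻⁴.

For a small grey body in a large enclosure: P_net = εσA(T_body⁴ − T_wall⁴).
A = 4πr² = 0.08042 m²; T_body⁴ − T_wall⁴ = 2015 − 3.036×10⁸ = -3.036×10⁸ K⁴.
|P_net| = 0.28·5.67×10⁻⁸·0.08042·3.036×10⁸.

P_net ≈ 0.388 W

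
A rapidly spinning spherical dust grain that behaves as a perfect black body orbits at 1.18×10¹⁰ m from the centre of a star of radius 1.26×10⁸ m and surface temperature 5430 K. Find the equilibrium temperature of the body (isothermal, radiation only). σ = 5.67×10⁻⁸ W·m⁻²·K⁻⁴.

T ≈ 397 K

The star's surface emits σT_*⁴; at distance d the flux is S = σT_*⁴(R_*/d)².
S = 5.67×10⁻⁸·(5430)⁴·(1.26×10⁸/1.18×10¹⁰)² = 5620 W/m².
For an isothermal sphere T⁴ = (1−a)S/(4σ) = 2.478×10¹⁰ K⁴.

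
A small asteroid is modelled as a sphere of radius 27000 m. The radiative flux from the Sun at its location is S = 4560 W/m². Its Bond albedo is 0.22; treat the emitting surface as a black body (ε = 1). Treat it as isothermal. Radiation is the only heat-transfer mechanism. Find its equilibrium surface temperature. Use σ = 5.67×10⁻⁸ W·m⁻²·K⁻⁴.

At equilibrium, absorbed power = emitted power.
Absorbing cross-section = πr² = 2.290×10⁹ m²; emitting surface = 4πr² = 9.161×10⁹ m² (ratio 4).
(1−a)S·A_cross = εσ·A_surf·T⁴  ⇒  T⁴ = (1−a)S/(4σ).
T⁴ = 0.780·4560/(4·5.67×10⁻⁸) = 1.568×10¹⁰ K⁴.
T = (1.568×10¹⁰)^(1/4).

T ≈ 354 K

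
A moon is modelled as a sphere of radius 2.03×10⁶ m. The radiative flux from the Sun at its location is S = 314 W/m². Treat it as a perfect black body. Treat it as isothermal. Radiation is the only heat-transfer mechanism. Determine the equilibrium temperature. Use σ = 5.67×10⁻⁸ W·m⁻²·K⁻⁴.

At equilibrium, absorbed power = emitted power.
Absorbing cross-section = πr² = 1.295×10¹³ m²; emitting surface = 4πr² = 5.178×10¹³ m² (ratio 4).
S·A_cross = εσ·A_surf·T⁴  ⇒  T⁴ = S/(4σ).
T⁴ = 1.00·314/(4·5.67×10⁻⁸) = 1.384×10⁹ K⁴.
T = (1.384×10⁹)^(1/4).

T ≈ 193 K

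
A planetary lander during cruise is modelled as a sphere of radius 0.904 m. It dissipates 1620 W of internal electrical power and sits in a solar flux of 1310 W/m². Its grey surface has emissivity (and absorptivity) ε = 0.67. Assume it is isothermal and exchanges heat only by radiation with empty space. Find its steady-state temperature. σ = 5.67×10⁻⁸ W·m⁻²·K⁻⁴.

T ≈ 316 K

At steady state, absorbed solar power + internal power = radiated power.
Absorbed: α·S·A_cross = 0.67·1310·2.567 = 2253 W (cross-section πr²).
Total input = 2253 + 1620 = 3873 W.
Radiated: εσ·A_surf·T⁴ with A_surf = 4πr² = 10.27 m².
T⁴ = 3873/(0.67·5.67×10⁻⁸·10.27) = 9.929×10⁹ K⁴.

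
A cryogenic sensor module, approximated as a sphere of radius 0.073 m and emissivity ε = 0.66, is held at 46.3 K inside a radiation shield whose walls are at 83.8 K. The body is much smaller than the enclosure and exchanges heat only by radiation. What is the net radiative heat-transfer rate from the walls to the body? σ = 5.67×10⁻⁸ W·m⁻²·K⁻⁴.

P_net ≈ 0.112 W

For a small grey body in a large enclosure: P_net = εσA(T_body⁴ − T_wall⁴).
A = 4πr² = 0.06697 m²; T_body⁴ − T_wall⁴ = 4.595×10⁶ − 4.931×10⁷ = -4.472×10⁷ K⁴.
|P_net| = 0.66·5.67×10⁻⁸·0.06697·4.472×10⁷.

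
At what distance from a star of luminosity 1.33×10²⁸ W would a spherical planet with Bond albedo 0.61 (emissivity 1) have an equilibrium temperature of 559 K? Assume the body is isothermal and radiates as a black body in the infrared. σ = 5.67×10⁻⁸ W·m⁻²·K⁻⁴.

For an isothermal black-emitting sphere, (1−a)S·πr² = σ·4πr²·T⁴ ⇒ S = 4σT⁴/(1−a).
S = 4·5.67×10⁻⁸·(559)⁴/0.390 = 56780 W/m².
Flux falls as S = L/(4πd²), so d = √(L/(4πS)) = √(1.33×10²⁸/(4π·56780)).

d ≈ 1.37×10¹¹ m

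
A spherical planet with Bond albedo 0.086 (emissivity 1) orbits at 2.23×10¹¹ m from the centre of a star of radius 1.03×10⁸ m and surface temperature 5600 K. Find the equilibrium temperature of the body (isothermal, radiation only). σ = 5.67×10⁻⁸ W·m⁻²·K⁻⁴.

The star's surface emits σT_*⁴; at distance d the flux is S = σT_*⁴(R_*/d)².
S = 5.67×10⁻⁸·(5600)⁴·(1.03×10⁸/2.23×10¹¹)² = 11.90 W/m².
For an isothermal sphere T⁴ = (1−a)S/(4σ) = 4.794×10⁷ K⁴.

T ≈ 83.2 K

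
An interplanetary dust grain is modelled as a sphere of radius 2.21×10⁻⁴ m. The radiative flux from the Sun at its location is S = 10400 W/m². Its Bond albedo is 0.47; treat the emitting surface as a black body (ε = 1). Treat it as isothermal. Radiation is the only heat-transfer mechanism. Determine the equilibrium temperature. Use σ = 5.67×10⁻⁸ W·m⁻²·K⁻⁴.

T ≈ 395 K

At equilibrium, absorbed power = emitted power.
Absorbing cross-section = πr² = 1.534×10⁻⁷ m²; emitting surface = 4πr² = 6.138×10⁻⁷ m² (ratio 4).
(1−a)S·A_cross = εσ·A_surf·T⁴  ⇒  T⁴ = (1−a)S/(4σ).
T⁴ = 0.530·10400/(4·5.67×10⁻⁸) = 2.430×10¹⁰ K⁴.
T = (2.430×10¹⁰)^(1/4).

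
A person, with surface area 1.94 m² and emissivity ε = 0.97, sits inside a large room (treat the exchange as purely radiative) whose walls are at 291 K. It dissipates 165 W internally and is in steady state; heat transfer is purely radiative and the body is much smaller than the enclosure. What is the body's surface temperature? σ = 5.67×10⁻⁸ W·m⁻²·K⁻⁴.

For a small grey body in a large enclosure, net radiated power = εσA(T⁴ − T_w⁴).
Steady state: P = εσA(T⁴ − T_w⁴) with A = 1.94 m².
T⁴ = P/(εσA) + T_w⁴ = 165/(0.97·5.67×10⁻⁸·1.940) + (291)⁴
    = 1.546×10⁹ + 7.171×10⁹ = 8.717×10⁹ K⁴.

T ≈ 306 K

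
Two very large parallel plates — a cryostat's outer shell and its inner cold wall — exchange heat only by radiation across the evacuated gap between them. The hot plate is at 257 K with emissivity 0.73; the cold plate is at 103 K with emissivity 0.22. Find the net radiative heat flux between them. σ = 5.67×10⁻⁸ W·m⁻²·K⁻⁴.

q ≈ 49.0 W/m²

For two infinite grey parallel plates, q = σ(T₁⁴ − T₂⁴)/(1/ε₁ + 1/ε₂ − 1).
T₁⁴ − T₂⁴ = 4.362×10⁹ − 1.126×10⁸ = 4.250×10⁹ K⁴.
1/ε₁ + 1/ε₂ − 1 = 1.370 + 4.545 − 1 = 4.915.
q = 5.67×10⁻⁸ × 4.250×10⁹ / 4.915.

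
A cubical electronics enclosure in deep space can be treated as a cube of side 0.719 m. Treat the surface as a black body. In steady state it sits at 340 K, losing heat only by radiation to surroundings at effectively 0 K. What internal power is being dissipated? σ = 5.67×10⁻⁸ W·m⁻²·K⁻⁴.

P ≈ 2350 W

Steady state: P = εσA T⁴.
A = 6L² = 3.102 m²; T⁴ = (340)⁴ = 1.336×10¹⁰ K⁴.
P = 1.0 × 5.67×10⁻⁸ × 3.102 × 1.336×10¹⁰.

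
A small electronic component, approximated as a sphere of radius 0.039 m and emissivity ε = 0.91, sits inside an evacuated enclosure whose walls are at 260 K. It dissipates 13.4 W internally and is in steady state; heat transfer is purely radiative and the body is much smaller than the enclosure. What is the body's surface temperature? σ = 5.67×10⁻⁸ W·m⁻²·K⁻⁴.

T ≈ 367 K

For a small grey body in a large enclosure, net radiated power = εσA(T⁴ − T_w⁴).
Steady state: P = εσA(T⁴ − T_w⁴) with A = 4πr² = 0.01911 m².
T⁴ = P/(εσA) + T_w⁴ = 13.4/(0.91·5.67×10⁻⁸·0.01911) + (260)⁴
    = 1.359×10¹⁰ + 4.570×10⁹ = 1.816×10¹⁰ K⁴.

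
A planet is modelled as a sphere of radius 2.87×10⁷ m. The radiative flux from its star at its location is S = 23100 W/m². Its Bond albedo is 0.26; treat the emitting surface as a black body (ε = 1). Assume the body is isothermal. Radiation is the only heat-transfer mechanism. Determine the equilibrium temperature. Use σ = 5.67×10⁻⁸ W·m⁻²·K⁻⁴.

At equilibrium, absorbed power = emitted power.
Absorbing cross-section = πr² = 2.588×10¹⁵ m²; emitting surface = 4πr² = 1.035×10¹⁶ m² (ratio 4).
(1−a)S·A_cross = εσ·A_surf·T⁴  ⇒  T⁴ = (1−a)S/(4σ).
T⁴ = 0.740·23100/(4·5.67×10⁻⁸) = 7.537×10¹⁰ K⁴.
T = (7.537×10¹⁰)^(1/4).

T ≈ 524 K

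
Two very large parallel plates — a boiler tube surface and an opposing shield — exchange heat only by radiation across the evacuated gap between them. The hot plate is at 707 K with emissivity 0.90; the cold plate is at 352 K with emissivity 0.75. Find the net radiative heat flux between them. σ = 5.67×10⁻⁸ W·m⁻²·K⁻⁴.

For two infinite grey parallel plates, q = σ(T₁⁴ − T₂⁴)/(1/ε₁ + 1/ε₂ − 1).
T₁⁴ − T₂⁴ = 2.498×10¹¹ − 1.535×10¹⁰ = 2.345×10¹¹ K⁴.
1/ε₁ + 1/ε₂ − 1 = 1.111 + 1.333 − 1 = 1.444.
q = 5.67×10⁻⁸ × 2.345×10¹¹ / 1.444.

q ≈ 9200 W/m²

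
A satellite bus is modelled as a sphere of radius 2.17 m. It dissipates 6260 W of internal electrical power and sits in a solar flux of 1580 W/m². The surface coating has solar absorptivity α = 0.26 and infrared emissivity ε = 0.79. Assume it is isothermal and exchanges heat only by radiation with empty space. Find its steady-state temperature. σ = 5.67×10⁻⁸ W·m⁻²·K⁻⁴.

T ≈ 261 K

At steady state, absorbed solar power + internal power = radiated power.
Absorbed: α·S·A_cross = 0.26·1580·14.79 = 6077 W (cross-section πr²).
Total input = 6077 + 6260 = 12340 W.
Radiated: εσ·A_surf·T⁴ with A_surf = 4πr² = 59.17 m².
T⁴ = 12340/(0.79·5.67×10⁻⁸·59.17) = 4.655×10⁹ K⁴.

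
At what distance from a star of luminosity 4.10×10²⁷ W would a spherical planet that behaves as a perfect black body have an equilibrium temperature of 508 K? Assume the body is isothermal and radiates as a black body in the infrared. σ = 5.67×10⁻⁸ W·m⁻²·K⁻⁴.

For an isothermal black-emitting sphere, (1−a)S·πr² = σ·4πr²·T⁴ ⇒ S = 4σT⁴/(1−a).
S = 4·5.67×10⁻⁸·(508)⁴/1.00 = 15100 W/m².
Flux falls as S = L/(4πd²), so d = √(L/(4πS)) = √(4.10×10²⁷/(4π·15100)).

d ≈ 1.47×10¹¹ m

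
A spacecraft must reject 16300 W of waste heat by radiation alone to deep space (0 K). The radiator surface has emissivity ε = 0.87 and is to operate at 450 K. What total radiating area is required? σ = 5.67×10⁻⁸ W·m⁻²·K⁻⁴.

P = εσA T⁴ ⇒ A = P/(εσT⁴).
T⁴ = 4.101×10¹⁰ K⁴.
A = 16300/(0.87 × 5.67×10⁻⁸ × 4.101×10¹⁰).

A ≈ 8.06 m²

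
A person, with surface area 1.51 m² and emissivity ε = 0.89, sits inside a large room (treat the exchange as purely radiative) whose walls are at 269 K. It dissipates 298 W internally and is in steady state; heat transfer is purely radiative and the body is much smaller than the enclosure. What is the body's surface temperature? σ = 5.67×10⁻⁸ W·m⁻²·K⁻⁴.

For a small grey body in a large enclosure, net radiated power = εσA(T⁴ − T_w⁴).
Steady state: P = εσA(T⁴ − T_w⁴) with A = 1.51 m².
T⁴ = P/(εσA) + T_w⁴ = 298/(0.89·5.67×10⁻⁸·1.510) + (269)⁴
    = 3.911×10⁹ + 5.236×10⁹ = 9.147×10⁹ K⁴.

T ≈ 309 K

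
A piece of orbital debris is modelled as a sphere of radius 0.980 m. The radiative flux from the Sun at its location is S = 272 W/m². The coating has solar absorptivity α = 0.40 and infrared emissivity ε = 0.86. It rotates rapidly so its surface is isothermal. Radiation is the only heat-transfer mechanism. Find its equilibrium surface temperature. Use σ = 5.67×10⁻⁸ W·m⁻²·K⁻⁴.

T ≈ 154 K

At equilibrium, absorbed power = emitted power.
Absorbing cross-section = πr² = 3.017 m²; emitting surface = 4πr² = 12.07 m² (ratio 4).
αS·A_cross = εσ·A_surf·T⁴  ⇒  T⁴ = αS/(ε·4σ).
T⁴ = 0.400·272/(0.86·4·5.67×10⁻⁸) = 5.578×10⁸ K⁴.
T = (5.578×10⁸)^(1/4).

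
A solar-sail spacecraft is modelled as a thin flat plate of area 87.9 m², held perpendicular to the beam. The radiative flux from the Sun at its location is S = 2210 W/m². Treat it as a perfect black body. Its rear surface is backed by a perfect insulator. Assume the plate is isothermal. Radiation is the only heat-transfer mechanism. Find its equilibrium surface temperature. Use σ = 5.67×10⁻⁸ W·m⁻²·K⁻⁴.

T ≈ 444 K

At equilibrium, absorbed power = emitted power.
Absorbing cross-section = A = 87.90 m²; emitting surface = A = 87.90 m² (ratio 1).
S·A_cross = εσ·A_surf·T⁴  ⇒  T⁴ = S/(1σ).
T⁴ = 1.00·2210/(1·5.67×10⁻⁸) = 3.898×10¹⁰ K⁴.
T = (3.898×10¹⁰)^(1/4).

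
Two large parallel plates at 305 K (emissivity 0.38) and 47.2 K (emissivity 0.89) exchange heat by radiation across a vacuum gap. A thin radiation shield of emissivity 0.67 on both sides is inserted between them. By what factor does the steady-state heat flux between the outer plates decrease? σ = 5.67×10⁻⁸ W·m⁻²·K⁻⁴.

factor ≈ 1.72

Without shield: q₀ = σΔ(T⁴)/(1/ε₁+1/ε₂−1) with denominator 2.755.
With shield the two gaps are in series; the resistances add: (1/ε₁+1/ε_s−1)+(1/ε_s+1/ε₂−1) = 3.124+1.616 = 4.740.
Heat-flux ratio q₀/q = 4.740/2.755.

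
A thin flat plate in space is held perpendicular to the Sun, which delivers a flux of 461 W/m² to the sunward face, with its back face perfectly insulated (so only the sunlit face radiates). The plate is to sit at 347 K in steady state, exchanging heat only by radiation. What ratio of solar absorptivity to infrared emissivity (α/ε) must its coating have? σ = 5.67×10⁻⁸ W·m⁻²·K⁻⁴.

Balance: αS·A = εσ·1A·T⁴ ⇒ α/ε = σT⁴/S.
α/ε = 5.67×10⁻⁸·(347)⁴/461 = 5.67×10⁻⁸·1.450×10¹⁰/461.

α/ε ≈ 1.78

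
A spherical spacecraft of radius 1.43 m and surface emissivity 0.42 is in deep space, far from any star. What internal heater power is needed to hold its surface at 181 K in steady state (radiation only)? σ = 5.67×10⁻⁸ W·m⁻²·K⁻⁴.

P = εσ·4πr²·T⁴.
4πr² = 25.70 m²; T⁴ = 1.073×10⁹ K⁴.
P = 0.42·5.67×10⁻⁸·25.70·1.073×10⁹.

P ≈ 657 W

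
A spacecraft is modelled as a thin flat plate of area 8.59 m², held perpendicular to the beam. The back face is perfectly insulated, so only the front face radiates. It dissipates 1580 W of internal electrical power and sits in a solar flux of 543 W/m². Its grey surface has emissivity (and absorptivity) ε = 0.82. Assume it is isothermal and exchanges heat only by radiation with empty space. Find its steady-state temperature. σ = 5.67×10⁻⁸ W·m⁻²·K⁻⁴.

At steady state, absorbed solar power + internal power = radiated power.
Absorbed: α·S·A_cross = 0.82·543·8.590 = 3825 W (cross-section A).
Total input = 3825 + 1580 = 5405 W.
Radiated: εσ·A_surf·T⁴ with A_surf = A = 8.590 m².
T⁴ = 5405/(0.82·5.67×10⁻⁸·8.590) = 1.353×10¹⁰ K⁴.

T ≈ 341 K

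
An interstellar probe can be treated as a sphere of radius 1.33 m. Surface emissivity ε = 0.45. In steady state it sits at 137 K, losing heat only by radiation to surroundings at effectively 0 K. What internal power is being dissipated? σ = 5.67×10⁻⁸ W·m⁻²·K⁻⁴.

Steady state: P = εσA T⁴.
A = 4πr² = 22.23 m²; T⁴ = (137)⁴ = 3.523×10⁸ K⁴.
P = 0.45 × 5.67×10⁻⁸ × 22.23 × 3.523×10⁸.

P ≈ 200 W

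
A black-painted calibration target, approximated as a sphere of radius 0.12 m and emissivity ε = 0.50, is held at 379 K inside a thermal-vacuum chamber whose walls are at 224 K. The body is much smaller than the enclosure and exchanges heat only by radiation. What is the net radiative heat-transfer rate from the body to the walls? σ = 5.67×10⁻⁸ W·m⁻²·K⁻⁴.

P_net ≈ 92.9 W

For a small grey body in a large enclosure: P_net = εσA(T_body⁴ − T_wall⁴).
A = 4πr² = 0.1810 m²; T_body⁴ − T_wall⁴ = 2.063×10¹⁰ − 2.518×10⁹ = 1.812×10¹⁰ K⁴.
|P_net| = 0.50·5.67×10⁻⁸·0.1810·1.812×10¹⁰.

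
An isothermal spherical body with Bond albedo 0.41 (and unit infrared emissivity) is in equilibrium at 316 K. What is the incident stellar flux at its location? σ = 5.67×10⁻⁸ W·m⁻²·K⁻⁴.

(1−a)S·πr² = σ·4πr²·T⁴ ⇒ S = 4σT⁴/(1−a).
S = 4·5.67×10⁻⁸·9.971×10⁹/0.590.

S ≈ 3830 W/m²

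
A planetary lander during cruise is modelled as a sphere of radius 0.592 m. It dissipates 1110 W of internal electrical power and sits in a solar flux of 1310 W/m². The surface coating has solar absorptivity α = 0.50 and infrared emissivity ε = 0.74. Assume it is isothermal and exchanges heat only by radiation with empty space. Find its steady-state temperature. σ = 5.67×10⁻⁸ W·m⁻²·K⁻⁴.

T ≈ 316 K

At steady state, absorbed solar power + internal power = radiated power.
Absorbed: α·S·A_cross = 0.50·1310·1.101 = 721.2 W (cross-section πr²).
Total input = 721.2 + 1110 = 1831 W.
Radiated: εσ·A_surf·T⁴ with A_surf = 4πr² = 4.404 m².
T⁴ = 1831/(0.74·5.67×10⁻⁸·4.404) = 9.910×10⁹ K⁴.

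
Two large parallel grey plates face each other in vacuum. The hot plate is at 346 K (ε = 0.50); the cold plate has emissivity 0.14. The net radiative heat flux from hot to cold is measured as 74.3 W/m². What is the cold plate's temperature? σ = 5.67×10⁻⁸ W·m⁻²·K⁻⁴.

q = σ(T₁⁴ − T₂⁴)/(1/ε₁ + 1/ε₂ − 1); denominator = 8.143.
T₂⁴ = T₁⁴ − q·(1/ε₁+1/ε₂−1)/σ = 1.433×10¹⁰ − 74.3·8.143/5.67×10⁻⁸
    = 3.661×10⁹ K⁴.

T₂ ≈ 246 K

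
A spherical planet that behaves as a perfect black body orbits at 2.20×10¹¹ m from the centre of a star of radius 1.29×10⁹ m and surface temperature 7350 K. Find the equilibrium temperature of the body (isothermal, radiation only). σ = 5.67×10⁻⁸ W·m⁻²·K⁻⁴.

The star's surface emits σT_*⁴; at distance d the flux is S = σT_*⁴(R_*/d)².
S = 5.67×10⁻⁸·(7350)⁴·(1.29×10⁹/2.20×10¹¹)² = 5689 W/m².
For an isothermal sphere T⁴ = (1−a)S/(4σ) = 2.509×10¹⁰ K⁴.

T ≈ 398 K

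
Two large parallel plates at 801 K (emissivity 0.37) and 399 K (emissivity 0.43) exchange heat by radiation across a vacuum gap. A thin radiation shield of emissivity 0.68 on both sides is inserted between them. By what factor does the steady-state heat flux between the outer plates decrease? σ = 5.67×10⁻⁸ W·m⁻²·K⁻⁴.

factor ≈ 1.48

Without shield: q₀ = σΔ(T⁴)/(1/ε₁+1/ε₂−1) with denominator 4.028.
With shield the two gaps are in series; the resistances add: (1/ε₁+1/ε_s−1)+(1/ε_s+1/ε₂−1) = 3.173+2.796 = 5.969.
Heat-flux ratio q₀/q = 5.969/4.028.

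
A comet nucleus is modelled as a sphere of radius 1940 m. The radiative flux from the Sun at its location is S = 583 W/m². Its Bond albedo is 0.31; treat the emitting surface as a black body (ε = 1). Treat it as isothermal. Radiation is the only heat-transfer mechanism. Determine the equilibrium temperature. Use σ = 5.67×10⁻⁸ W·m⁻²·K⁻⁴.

At equilibrium, absorbed power = emitted power.
Absorbing cross-section = πr² = 1.182×10⁷ m²; emitting surface = 4πr² = 4.729×10⁷ m² (ratio 4).
(1−a)S·A_cross = εσ·A_surf·T⁴  ⇒  T⁴ = (1−a)S/(4σ).
T⁴ = 0.690·583/(4·5.67×10⁻⁸) = 1.774×10⁹ K⁴.
T = (1.774×10⁹)^(1/4).

T ≈ 205 K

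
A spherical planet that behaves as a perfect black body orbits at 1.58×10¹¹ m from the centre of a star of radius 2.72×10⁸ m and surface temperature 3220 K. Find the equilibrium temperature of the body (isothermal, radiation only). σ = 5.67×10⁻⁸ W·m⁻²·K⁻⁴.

The star's surface emits σT_*⁴; at distance d the flux is S = σT_*⁴(R_*/d)².
S = 5.67×10⁻⁸·(3220)⁴·(2.72×10⁸/1.58×10¹¹)² = 18.06 W/m².
For an isothermal sphere T⁴ = (1−a)S/(4σ) = 7.965×10⁷ K⁴.

T ≈ 94.5 K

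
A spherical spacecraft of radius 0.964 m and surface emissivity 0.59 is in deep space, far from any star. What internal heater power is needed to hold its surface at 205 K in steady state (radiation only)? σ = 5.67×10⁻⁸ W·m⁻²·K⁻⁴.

P = εσ·4πr²·T⁴.
4πr² = 11.68 m²; T⁴ = 1.766×10⁹ K⁴.
P = 0.59·5.67×10⁻⁸·11.68·1.766×10⁹.

P ≈ 690 W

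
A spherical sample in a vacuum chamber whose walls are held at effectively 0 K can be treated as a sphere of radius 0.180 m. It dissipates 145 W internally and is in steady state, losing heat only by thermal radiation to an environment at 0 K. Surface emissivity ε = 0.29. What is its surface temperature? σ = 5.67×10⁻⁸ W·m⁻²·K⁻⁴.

T ≈ 384 K

Steady state: internal power = radiated power, P = εσA T⁴.
Radiating area A = 4πr² = 0.4072 m².
T⁴ = P/(εσA) = 145/(0.29·5.67×10⁻⁸·0.4072) = 2.166×10¹⁰ K⁴.
T = (2.166×10¹⁰)^(1/4).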